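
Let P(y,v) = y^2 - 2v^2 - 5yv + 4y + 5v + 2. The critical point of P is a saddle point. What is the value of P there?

∂P/∂y = 2y - 5v + 4 = 0 and ∂P/∂v = -5y - 4v + 5 = 0, so (y, v) = (3/11, 10/11).
The Hessian has P_{yy} = 2, P_{vv} = -4, P_{yv} = -5, giving D = -33 < 0, so the point is a saddle point.
P(3/11, 10/11) = 53/11.

53/11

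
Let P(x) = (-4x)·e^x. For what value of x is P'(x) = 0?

-1

By the product rule, P'(x) = (-4x - 4)·e^x. Since e^x > 0, the only critical point is x = -1.
P''(-1) has the same sign as -4 < 0, so this is a local maximum.
P(-1) = (4)·e^(-1) ≈ 1.4715.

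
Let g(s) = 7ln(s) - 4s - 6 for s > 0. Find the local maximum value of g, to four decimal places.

-9.0827

g'(s) = 7/s − 4 = 0 gives s = 7/4.
g''(s) = -7/s², which is negative for s > 0, so this is a local maximum.
g(7/4) = 7·ln(7/4) - 7 - 6 ≈ -9.0827.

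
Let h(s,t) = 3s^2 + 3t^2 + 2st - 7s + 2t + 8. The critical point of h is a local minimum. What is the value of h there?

69/32

∂h/∂s = 6s + 2t - 7 = 0 and ∂h/∂t = 2s + 6t + 2 = 0, so (s, t) = (23/16, -13/16).
The Hessian has h_{ss} = 6, h_{tt} = 6, h_{st} = 2, giving D = 32 > 0 with h_{ss} > 0, so the point is a local minimum.
h(23/16, -13/16) = 69/32.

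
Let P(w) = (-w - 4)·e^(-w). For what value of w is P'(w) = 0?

By the product rule, P'(w) = (w + 3)·e^(-w). Since e^(-w) > 0, the only critical point is w = -3.
P''(-3) has the same sign as 1 > 0, so this is a local minimum.
P(-3) = (-1)·e^(3) ≈ -20.0855.

-3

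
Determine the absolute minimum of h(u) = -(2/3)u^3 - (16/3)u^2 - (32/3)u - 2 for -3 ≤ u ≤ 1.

-56/3

h'(u) = -2u^2 - (32/3)u - 32/3, whose only zero in [-3, 1] is u = -4/3.
Candidates: h(-3) = 0, h(-4/3) = 350/81, h(1) = -56/3.
The minimum over the interval is -56/3, attained at u = 1.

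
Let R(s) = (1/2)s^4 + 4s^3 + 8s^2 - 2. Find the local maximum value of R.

R'(s) = 2s^3 + 12s^2 + 16s. Setting R'(s) = 0 gives s ∈ {-4, -2, 0}.
Second-derivative test with R''(s) = 6s^2 + 24s + 16: R''(-4) = 16 > 0 ⇒ local minimum; R''(-2) = -8 < 0 ⇒ local maximum; R''(0) = 16 > 0 ⇒ local minimum.
Thus R has its local maximum at s = -2, with value 6.

6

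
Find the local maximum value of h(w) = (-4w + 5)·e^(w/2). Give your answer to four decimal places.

h'(w) = (-4)·e^(w/2) + (-4w + 5)·(1/2)·e^(w/2) = (-2w - 3/2)·e^(w/2). Since e^(w/2) > 0, the only critical point is w = -3/4.
h''(-3/4) has the same sign as -2 < 0, so this is a local maximum.
h(-3/4) = (8)·e^(-3/8) ≈ 5.4983.

5.4983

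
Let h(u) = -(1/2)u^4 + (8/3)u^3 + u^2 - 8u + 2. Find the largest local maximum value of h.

86/3

h'(u) = -2u^3 + 8u^2 + 2u - 8 = 0 at u = -1, 1, 4.
Second-derivative test with h''(u) = -6u^2 + 16u + 2: h''(-1) = -20 < 0 ⇒ local maximum; h''(1) = 12 > 0 ⇒ local minimum; h''(4) = -30 < 0 ⇒ local maximum.
The largest local maximum is h(4) = 86/3.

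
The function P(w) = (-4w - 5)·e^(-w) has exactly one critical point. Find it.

-1/4

P'(w) = (-4)·e^(-w) + (-4w - 5)·(-1)·e^(-w) = (4w + 1)·e^(-w). Since e^(-w) > 0, the only critical point is w = -1/4.
P''(-1/4) has the same sign as 4 > 0, so this is a local minimum.
P(-1/4) = (-4)·e^(1/4) ≈ -5.1361.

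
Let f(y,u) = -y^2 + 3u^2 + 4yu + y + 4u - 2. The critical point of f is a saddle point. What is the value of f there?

-85/28

∂f/∂y = -2y + 4u + 1 = 0 and ∂f/∂u = 4y + 6u + 4 = 0, so (y, u) = (-5/14, -3/7).
The Hessian has f_{yy} = -2, f_{uu} = 6, f_{yu} = 4, giving D = -28 < 0, so the point is a saddle point.
f(-5/14, -3/7) = -85/28.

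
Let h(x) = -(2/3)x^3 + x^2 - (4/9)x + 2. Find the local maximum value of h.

158/81

h'(x) = -2x^2 + 2x - 4/9 = 0 at x = 1/3, 2/3.
Since h''(x) = -4x + 2, we get h''(1/3) = 2/3 > 0 ⇒ local minimum; h''(2/3) = -2/3 < 0 ⇒ local maximum.
The local maximum is h(2/3) = 158/81.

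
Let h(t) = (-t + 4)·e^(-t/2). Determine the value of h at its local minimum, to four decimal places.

h'(t) = (-1)·e^(-t/2) + (-t + 4)·(-1/2)·e^(-t/2) = ((1/2)t - 3)·e^(-t/2). Since e^(-t/2) > 0, the only critical point is t = 6.
h''(6) has the same sign as 1/2 > 0, so this is a local minimum.
h(6) = (-2)·e^(-3) ≈ -0.0996.

-0.0996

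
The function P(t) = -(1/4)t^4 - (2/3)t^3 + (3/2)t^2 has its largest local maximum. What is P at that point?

45/4

P'(t) = -t^3 - 2t^2 + 3t = 0 at t = -3, 0, 1.
P''(t) = -3t^2 - 4t + 3. P''(-3) = -12 < 0 ⇒ local maximum; P''(0) = 3 > 0 ⇒ local minimum; P''(1) = -4 < 0 ⇒ local maximum.
Thus P has its largest local maximum at t = -3, with value 45/4.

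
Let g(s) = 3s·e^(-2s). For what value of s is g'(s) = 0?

Differentiating with the product rule gives g'(s) = (-6s + 3)·e^(-2s). Since e^(-2s) > 0, the only critical point is s = 1/2.
g''(1/2) has the same sign as -6 < 0, so this is a local maximum.
g(1/2) = (3/2)·e^(-1) ≈ 0.5518.

1/2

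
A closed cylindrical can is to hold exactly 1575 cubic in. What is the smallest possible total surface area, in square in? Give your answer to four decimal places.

749.3791

With radius r and height h, πr²h = 1575 so h = 1575/(πr²), and S(r) = 2πr² + 2πrh = 2πr² + 2·1575/r.
S'(r) = 4πr − 2·1575/r² = 0 ⇒ r³ = 1575/(2π), so r ≈ 6.3052 and h = 2r ≈ 12.6104.
S''(r) = 4π + 4·1575/r³ > 0, so this is the minimum; S ≈ 749.3791.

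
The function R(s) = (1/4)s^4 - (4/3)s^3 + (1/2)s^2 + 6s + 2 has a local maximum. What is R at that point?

Critical points: R'(s) = s^3 - 4s^2 + s + 6 vanishes at s = -1, 2, 3.
R''(s) = 3s^2 - 8s + 1. R''(-1) = 12 > 0 ⇒ local minimum; R''(2) = -3 < 0 ⇒ local maximum; R''(3) = 4 > 0 ⇒ local minimum.
The local maximum is R(2) = 28/3.

28/3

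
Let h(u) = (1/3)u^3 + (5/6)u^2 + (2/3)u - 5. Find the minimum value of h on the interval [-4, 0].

-47/3

h'(u) = u^2 + (5/3)u + 2/3, which vanishes at u = -1 and u = -2/3.
Candidates: h(-4) = -47/3; h(-1) = -31/6; h(-2/3) = -419/81; h(0) = -5.
Hence the absolute minimum is -47/3 at u = -4.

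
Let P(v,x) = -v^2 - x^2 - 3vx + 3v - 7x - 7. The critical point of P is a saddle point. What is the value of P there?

∂P/∂v = -2v - 3x + 3 = 0 and ∂P/∂x = -3v - 2x - 7 = 0, so (v, x) = (-27/5, 23/5).
The Hessian has P_{vv} = -2, P_{xx} = -2, P_{vx} = -3, giving D = -5 < 0, so the point is a saddle point.
P(-27/5, 23/5) = -156/5.

-156/5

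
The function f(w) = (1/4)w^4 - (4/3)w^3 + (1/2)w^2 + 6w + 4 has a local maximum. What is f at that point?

34/3

f'(w) = w^3 - 4w^2 + w + 6 = 0 at w = -1, 2, 3.
Since f''(w) = 3w^2 - 8w + 1, we get f''(-1) = 12 > 0 ⇒ local minimum; f''(2) = -3 < 0 ⇒ local maximum; f''(3) = 4 > 0 ⇒ local minimum.
So the local maximum value is f(2) = 34/3.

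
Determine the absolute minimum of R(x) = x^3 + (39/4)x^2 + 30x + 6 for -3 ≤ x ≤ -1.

-379/16

R'(x) = 3x^2 + (39/2)x + 30, whose only zero in [-3, -1] is x = -5/2.
Candidates: R(-3) = -93/4,  R(-5/2) = -379/16,  R(-1) = -61/4.
So the minimum is R(-5/2) = -379/16.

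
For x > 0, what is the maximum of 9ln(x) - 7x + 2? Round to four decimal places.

R'(x) = 9/x − 7 = 0 gives x = 9/7.
R''(x) = -9/x², which is negative for x > 0, so this is a local maximum.
R(9/7) = 9·ln(9/7) - 9 + 2 ≈ -4.7382.

-4.7382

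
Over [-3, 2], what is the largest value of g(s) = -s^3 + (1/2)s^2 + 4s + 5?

Differentiating, g'(s) = -3s^2 + s + 4; which vanishes at s = -1 and s = 4/3.
Candidates: g(-3) = 49/2, g(-1) = 5/2, g(4/3) = 239/27, g(2) = 7.
So the maximum is g(-3) = 49/2.

49/2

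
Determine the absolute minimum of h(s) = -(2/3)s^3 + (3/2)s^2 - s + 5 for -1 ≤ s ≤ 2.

h'(s) = -2s^2 + 3s - 1, which vanishes at s = 1/2 and s = 1.
Candidates: h(-1) = 49/6; h(1/2) = 115/24; h(1) = 29/6; h(2) = 11/3.
The minimum over the interval is 11/3, attained at s = 2.

11/3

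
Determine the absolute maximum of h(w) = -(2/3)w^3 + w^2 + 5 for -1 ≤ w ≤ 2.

20/3

The derivative is -2w^2 + 2w, which vanishes at w = 0 and w = 1.
Compare values at every candidate in [-1, 2]: h(-1) = 20/3,  h(0) = 5,  h(1) = 16/3,  h(2) = 11/3.
So the maximum is h(-1) = 20/3.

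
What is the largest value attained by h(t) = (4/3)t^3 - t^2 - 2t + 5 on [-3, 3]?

26

h'(t) = 4t^2 - 2t - 2, which vanishes at t = -1/2 and t = 1.
Compare values at every candidate in [-3, 3]: h(-3) = -34, h(-1/2) = 67/12, h(1) = 10/3, h(3) = 26.
So the maximum is h(3) = 26.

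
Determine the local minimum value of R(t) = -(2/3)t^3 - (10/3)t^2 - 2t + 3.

R'(t) = -2t^2 - (20/3)t - 2. Setting R'(t) = 0 gives t ∈ {-3, -1/3}.
Second-derivative test with R''(t) = -4t - 20/3: R''(-3) = 16/3 > 0 ⇒ local minimum; R''(-1/3) = -16/3 < 0 ⇒ local maximum.
The local minimum is R(-3) = -3.

-3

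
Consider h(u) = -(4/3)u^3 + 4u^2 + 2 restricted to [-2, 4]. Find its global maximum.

86/3

Differentiating, h'(u) = -4u^2 + 8u; which vanishes at u = 0 and u = 2.
Evaluating at the critical points and endpoints: h(-2) = 86/3; h(0) = 2; h(2) = 22/3; h(4) = -58/3.
The maximum over the interval is 86/3, attained at u = -2.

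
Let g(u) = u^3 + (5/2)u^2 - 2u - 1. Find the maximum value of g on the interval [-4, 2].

13

g'(u) = 3u^2 + 5u - 2, which vanishes at u = -2 and u = 1/3.
Compare values at every candidate in [-4, 2]: g(-4) = -17,  g(-2) = 5,  g(1/3) = -73/54,  g(2) = 13.
Hence the absolute maximum is 13 at u = 2.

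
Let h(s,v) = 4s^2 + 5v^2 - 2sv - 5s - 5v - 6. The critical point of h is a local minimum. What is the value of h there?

∂h/∂s = 8s - 2v - 5 = 0 and ∂h/∂v = -2s + 10v - 5 = 0, so (s, v) = (15/19, 25/38).
The Hessian has h_{ss} = 8, h_{vv} = 10, h_{sv} = -2, giving D = 76 > 0 with h_{ss} > 0, so the point is a local minimum.
h(15/19, 25/38) = -731/76.

-731/76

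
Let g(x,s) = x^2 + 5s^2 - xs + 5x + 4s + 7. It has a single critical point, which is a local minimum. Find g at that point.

∂g/∂x = 2x - s + 5 = 0 and ∂g/∂s = -x + 10s + 4 = 0, so (x, s) = (-54/19, -13/19).
The Hessian has g_{xx} = 2, g_{ss} = 10, g_{xs} = -1, giving D = 19 > 0 with g_{xx} > 0, so the point is a local minimum.
g(-54/19, -13/19) = -28/19.

-28/19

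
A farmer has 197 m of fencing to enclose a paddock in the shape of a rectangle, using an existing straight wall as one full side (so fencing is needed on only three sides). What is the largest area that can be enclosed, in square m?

Let the sides perpendicular to the wall have length x and the parallel side y, so 2x + y = 197 and the area is A = xy = x(197 − 2x).
A'(x) = 197 − 4x = 0 gives x = 197/4, and A''(x) = −4 < 0 confirms a maximum.
Then y = 197 − 2·197/4 = 197/2 and A = 38809/8.

38809/8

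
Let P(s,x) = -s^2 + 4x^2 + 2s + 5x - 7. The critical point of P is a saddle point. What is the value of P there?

-121/16

∂P/∂s = -2s + 2 = 0 and ∂P/∂x = 8x + 5 = 0, so (s, x) = (1, -5/8).
The Hessian has P_{ss} = -2, P_{xx} = 8, P_{sx} = 0, giving D = -16 < 0, so the point is a saddle point.
P(1, -5/8) = -121/16.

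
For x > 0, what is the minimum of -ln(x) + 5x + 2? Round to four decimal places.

4.6094

g'(x) = -1/x + 5 = 0 gives x = 1/5.
g''(x) = 1/x², which is positive for x > 0, so this is a local minimum.
g(1/5) = -1·ln(1/5) + 1 + 2 ≈ 4.6094.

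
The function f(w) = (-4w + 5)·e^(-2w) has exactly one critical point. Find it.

7/4

Differentiating with the product rule gives f'(w) = (8w - 14)·e^(-2w). Since e^(-2w) > 0, the only critical point is w = 7/4.
f''(7/4) has the same sign as 8 > 0, so this is a local minimum.
f(7/4) = (-2)·e^(-7/2) ≈ -0.0604.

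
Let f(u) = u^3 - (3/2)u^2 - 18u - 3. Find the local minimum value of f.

-87/2

f'(u) = 3u^2 - 3u - 18. Setting f'(u) = 0 gives u ∈ {-2, 3}.
Second-derivative test with f''(u) = 6u - 3: f''(-2) = -15 < 0 ⇒ local maximum; f''(3) = 15 > 0 ⇒ local minimum.
Thus f has its local minimum at u = 3, with value -87/2.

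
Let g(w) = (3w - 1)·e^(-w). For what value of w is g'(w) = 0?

By the product rule, g'(w) = (-3w + 4)·e^(-w). Since e^(-w) > 0, the only critical point is w = 4/3.
g''(4/3) has the same sign as -3 < 0, so this is a local maximum.
g(4/3) = (3)·e^(-4/3) ≈ 0.7908.

4/3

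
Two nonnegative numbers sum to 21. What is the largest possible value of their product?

With x + y = 21, the product is P(x) = x(21 − x).
P'(x) = 21 − 2x = 0 gives x = 21/2; P'' = −2 < 0, so this is the maximum.
P = 21/2·21/2 = 441/4.

441/4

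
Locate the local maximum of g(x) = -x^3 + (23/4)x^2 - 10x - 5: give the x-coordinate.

g'(x) = -3x^2 + (23/2)x - 10. Setting g'(x) = 0 gives x ∈ {4/3, 5/2}.
Second-derivative test with g''(x) = -6x + 23/2: g''(4/3) = 7/2 > 0 ⇒ local minimum; g''(5/2) = -7/2 < 0 ⇒ local maximum.
The local maximum is g(5/2) = -155/16.

5/2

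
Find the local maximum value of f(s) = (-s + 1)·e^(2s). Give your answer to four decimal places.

Differentiating with the product rule gives f'(s) = (-2s + 1)·e^(2s). Since e^(2s) > 0, the only critical point is s = 1/2.
f''(1/2) has the same sign as -2 < 0, so this is a local maximum.
f(1/2) = (1/2)·e^(1) ≈ 1.3591.

1.3591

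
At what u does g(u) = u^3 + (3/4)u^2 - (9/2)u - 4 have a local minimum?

g'(u) = 3u^2 + (3/2)u - 9/2. Setting g'(u) = 0 gives u ∈ {-3/2, 1}.
Since g''(u) = 6u + 3/2, we get g''(-3/2) = -15/2 < 0 ⇒ local maximum; g''(1) = 15/2 > 0 ⇒ local minimum.
The local minimum is g(1) = -27/4.

1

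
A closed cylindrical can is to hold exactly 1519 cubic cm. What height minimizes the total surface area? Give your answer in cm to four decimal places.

12.4592

With radius r and height h, πr²h = 1519 so h = 1519/(πr²), and S(r) = 2πr² + 2πrh = 2πr² + 2·1519/r.
S'(r) = 4πr − 2·1519/r² = 0 ⇒ r³ = 1519/(2π), so r ≈ 6.2296 and h = 2r ≈ 12.4592.
S''(r) = 4π + 4·1519/r³ > 0, so this is the minimum; S ≈ 731.5091.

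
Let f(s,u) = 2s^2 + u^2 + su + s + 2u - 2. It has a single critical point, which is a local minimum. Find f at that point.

∂f/∂s = 4s + u + 1 = 0 and ∂f/∂u = s + 2u + 2 = 0, so (s, u) = (0, -1).
The Hessian has f_{ss} = 4, f_{uu} = 2, f_{su} = 1, giving D = 7 > 0 with f_{ss} > 0, so the point is a local minimum.
f(0, -1) = -3.

-3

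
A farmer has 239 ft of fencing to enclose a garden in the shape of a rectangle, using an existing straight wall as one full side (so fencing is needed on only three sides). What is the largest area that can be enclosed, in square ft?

57121/8

Let the sides perpendicular to the wall have length x and the parallel side y, so 2x + y = 239 and the area is A = xy = x(239 − 2x).
A'(x) = 239 − 4x = 0 gives x = 239/4, and A''(x) = −4 < 0 confirms a maximum.
Then y = 239 − 2·239/4 = 239/2 and A = 57121/8.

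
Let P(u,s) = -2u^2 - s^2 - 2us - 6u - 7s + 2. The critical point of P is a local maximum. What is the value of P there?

∂P/∂u = -4u - 2s - 6 = 0 and ∂P/∂s = -2u - 2s - 7 = 0, so (u, s) = (1/2, -4).
The Hessian has P_{uu} = -4, P_{ss} = -2, P_{us} = -2, giving D = 4 > 0 with P_{uu} < 0, so the point is a local maximum.
P(1/2, -4) = 29/2.

29/2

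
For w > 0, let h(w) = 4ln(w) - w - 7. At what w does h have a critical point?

4

h'(w) = 4/w − 1 = 0 gives w = 4.
h''(w) = -4/w², which is negative for w > 0, so this is a local maximum.
h(4) = 4·ln(4) - 4 - 7 ≈ -5.4548.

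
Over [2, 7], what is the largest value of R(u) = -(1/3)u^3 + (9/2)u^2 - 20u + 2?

Differentiating, R'(u) = -u^2 + 9u - 20; which vanishes at u = 4 and u = 5.
Candidates: R(2) = -68/3,  R(4) = -82/3,  R(5) = -163/6,  R(7) = -191/6.
Hence the absolute maximum is -68/3 at u = 2.

-68/3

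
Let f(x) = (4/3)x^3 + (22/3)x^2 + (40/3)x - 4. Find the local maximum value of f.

-12

Critical points: f'(x) = 4x^2 + (44/3)x + 40/3 vanishes at x = -2, -5/3.
Second-derivative test with f''(x) = 8x + 44/3: f''(-2) = -4/3 < 0 ⇒ local maximum; f''(-5/3) = 4/3 > 0 ⇒ local minimum.
So the local maximum value is f(-2) = -12.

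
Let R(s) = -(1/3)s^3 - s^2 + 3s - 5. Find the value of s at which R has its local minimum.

Critical points: R'(s) = -s^2 - 2s + 3 vanishes at s = -3, 1.
Since R''(s) = -2s - 2, we get R''(-3) = 4 > 0 ⇒ local minimum; R''(1) = -4 < 0 ⇒ local maximum.
The local minimum is R(-3) = -14.

-3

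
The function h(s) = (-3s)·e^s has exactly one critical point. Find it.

-1

By the product rule, h'(s) = (-3s - 3)·e^s. Since e^s > 0, the only critical point is s = -1.
h''(-1) has the same sign as -3 < 0, so this is a local maximum.
h(-1) = (3)·e^(-1) ≈ 1.1036.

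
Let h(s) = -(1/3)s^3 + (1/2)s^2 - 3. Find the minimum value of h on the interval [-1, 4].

-49/3

The derivative is -s^2 + s, which vanishes at s = 0 and s = 1.
Evaluating at the critical points and endpoints: h(-1) = -13/6, h(0) = -3, h(1) = -17/6, h(4) = -49/3.
The minimum over the interval is -49/3, attained at s = 4.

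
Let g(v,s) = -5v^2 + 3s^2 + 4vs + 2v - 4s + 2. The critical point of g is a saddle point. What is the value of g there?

∂g/∂v = -10v + 4s + 2 = 0 and ∂g/∂s = 4v + 6s - 4 = 0, so (v, s) = (7/19, 8/19).
The Hessian has g_{vv} = -10, g_{ss} = 6, g_{vs} = 4, giving D = -76 < 0, so the point is a saddle point.
g(7/19, 8/19) = 29/19.

29/19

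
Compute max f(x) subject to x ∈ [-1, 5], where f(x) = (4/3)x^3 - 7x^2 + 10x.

125/3

Differentiating, f'(x) = 4x^2 - 14x + 10; which vanishes at x = 1 and x = 5/2.
Candidates: f(-1) = -55/3; f(1) = 13/3; f(5/2) = 25/12; f(5) = 125/3.
Hence the absolute maximum is 125/3 at x = 5.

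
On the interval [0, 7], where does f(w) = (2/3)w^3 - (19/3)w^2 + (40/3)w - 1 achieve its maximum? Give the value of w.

f'(w) = 2w^2 - (38/3)w + 40/3, which vanishes at w = 4/3 and w = 5.
Candidates: f(0) = -1; f(4/3) = 575/81; f(5) = -28/3; f(7) = 32/3.
The maximum over the interval is 32/3, attained at w = 7.

7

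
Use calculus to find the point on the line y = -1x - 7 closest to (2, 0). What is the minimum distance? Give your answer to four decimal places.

Minimize D(x)^2 = (x - 2)^2 + (-x - 7)^2.
d/dx[D^2] = 2(x - 2) + 2·(-1)·(-x - 7) = 0 ⇒ x = -5/2.
Then y = -9/2 and the distance is √(81/2) ≈ 6.3640.

6.3640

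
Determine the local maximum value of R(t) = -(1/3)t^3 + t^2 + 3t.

9

R'(t) = -t^2 + 2t + 3 = 0 at t = -1, 3.
Second-derivative test with R''(t) = -2t + 2: R''(-1) = 4 > 0 ⇒ local minimum; R''(3) = -4 < 0 ⇒ local maximum.
So the local maximum value is R(3) = 9.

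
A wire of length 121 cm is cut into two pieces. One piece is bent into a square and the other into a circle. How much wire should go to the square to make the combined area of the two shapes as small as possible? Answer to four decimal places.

67.7720

Let x be the length used for the square. Square side x/4; circle radius (121−x)/(2π).
A(x) = (x/4)² + π·((121−x)/(2π))² = x²/16 + (121−x)²/(4π) for 0 ≤ x ≤ 121. A'(x) = x/8 − (121−x)/(2π) = 0 gives x = 4·121/(π+4) ≈ 67.7720.
A'' = 1/8 + 1/(2π) > 0, so this gives the minimum combined area; x ≈ 67.7720 cm to the square.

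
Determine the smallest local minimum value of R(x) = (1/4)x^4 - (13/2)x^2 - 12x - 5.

-93

R'(x) = x^3 - 13x - 12. Setting R'(x) = 0 gives x ∈ {-3, -1, 4}.
Since R''(x) = 3x^2 - 13, we get R''(-3) = 14 > 0 ⇒ local minimum; R''(-1) = -10 < 0 ⇒ local maximum; R''(4) = 35 > 0 ⇒ local minimum.
The smallest local minimum is R(4) = -93.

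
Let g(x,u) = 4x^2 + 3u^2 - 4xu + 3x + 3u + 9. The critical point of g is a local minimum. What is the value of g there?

∂g/∂x = 8x - 4u + 3 = 0 and ∂g/∂u = -4x + 6u + 3 = 0, so (x, u) = (-15/16, -9/8).
The Hessian has g_{xx} = 8, g_{uu} = 6, g_{xu} = -4, giving D = 32 > 0 with g_{xx} > 0, so the point is a local minimum.
g(-15/16, -9/8) = 189/32.

189/32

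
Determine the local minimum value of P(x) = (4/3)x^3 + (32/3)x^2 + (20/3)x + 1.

-7/81

P'(x) = 4x^2 + (64/3)x + 20/3. Setting P'(x) = 0 gives x ∈ {-5, -1/3}.
P''(x) = 8x + 64/3. P''(-5) = -56/3 < 0 ⇒ local maximum; P''(-1/3) = 56/3 > 0 ⇒ local minimum.
So the local minimum value is P(-1/3) = -7/81.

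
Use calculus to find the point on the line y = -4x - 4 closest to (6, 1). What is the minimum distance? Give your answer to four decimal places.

Minimize D(x)^2 = (x - 6)^2 + (-4x - 5)^2.
d/dx[D^2] = 2(x - 6) + 2·(-4)·(-4x - 5) = 0 ⇒ x = -14/17.
Then y = -12/17 and the distance is √(841/17) ≈ 7.0335.

7.0335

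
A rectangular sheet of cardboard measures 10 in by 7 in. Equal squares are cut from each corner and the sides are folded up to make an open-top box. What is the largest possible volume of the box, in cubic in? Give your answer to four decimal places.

42.3766

With cut size x, the volume is V(x) = x(10 − 2x)(7 − 2x) for 0 < x < 3.5.
V'(x) = 12x^2 − 68x + 70. Setting V'(x) = 0 gives x ≈ 1.3520 (the root in (0, 3.5)).
V''(x) = 24x − 68 is negative there, so this is the maximum; V ≈ 42.3766.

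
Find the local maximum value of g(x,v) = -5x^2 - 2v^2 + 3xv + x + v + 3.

∂g/∂x = -10x + 3v + 1 = 0 and ∂g/∂v = 3x - 4v + 1 = 0, so (x, v) = (7/31, 13/31).
The Hessian has g_{xx} = -10, g_{vv} = -4, g_{xv} = 3, giving D = 31 > 0 with g_{xx} < 0, so the point is a local maximum.
g(7/31, 13/31) = 103/31.

103/31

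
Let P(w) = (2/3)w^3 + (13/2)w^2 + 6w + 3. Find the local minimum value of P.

37/24

P'(w) = 2w^2 + 13w + 6 = 0 at w = -6, -1/2.
Since P''(w) = 4w + 13, we get P''(-6) = -11 < 0 ⇒ local maximum; P''(-1/2) = 11 > 0 ⇒ local minimum.
Thus P has its local minimum at w = -1/2, with value 37/24.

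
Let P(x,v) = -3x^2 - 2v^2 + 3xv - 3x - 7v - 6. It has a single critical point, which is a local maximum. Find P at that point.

46/5

∂P/∂x = -6x + 3v - 3 = 0 and ∂P/∂v = 3x - 4v - 7 = 0, so (x, v) = (-11/5, -17/5).
The Hessian has P_{xx} = -6, P_{vv} = -4, P_{xv} = 3, giving D = 15 > 0 with P_{xx} < 0, so the point is a local maximum.
P(-11/5, -17/5) = 46/5.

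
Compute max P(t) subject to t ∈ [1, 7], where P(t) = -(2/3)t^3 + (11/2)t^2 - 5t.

Differentiating, P'(t) = -2t^2 + 11t - 5; whose only zero in [1, 7] is t = 5.
Evaluating at the critical points and endpoints: P(1) = -1/6,  P(5) = 175/6,  P(7) = 35/6.
Hence the absolute maximum is 175/6 at t = 5.

175/6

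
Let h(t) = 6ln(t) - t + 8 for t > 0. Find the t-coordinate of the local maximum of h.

6

h'(t) = 6/t − 1 = 0 gives t = 6.
h''(t) = -6/t², which is negative for t > 0, so this is a local maximum.
h(6) = 6·ln(6) - 6 + 8 ≈ 12.7506.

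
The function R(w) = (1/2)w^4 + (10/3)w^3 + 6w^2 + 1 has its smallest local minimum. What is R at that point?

R'(w) = 2w^3 + 10w^2 + 12w. Setting R'(w) = 0 gives w ∈ {-3, -2, 0}.
Second-derivative test with R''(w) = 6w^2 + 20w + 12: R''(-3) = 6 > 0 ⇒ local minimum; R''(-2) = -4 < 0 ⇒ local maximum; R''(0) = 12 > 0 ⇒ local minimum.
So the smallest local minimum value is R(0) = 1.

1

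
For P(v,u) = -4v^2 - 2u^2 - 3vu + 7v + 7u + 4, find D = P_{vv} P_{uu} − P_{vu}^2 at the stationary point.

23

∂P/∂v = -8v - 3u + 7 = 0 and ∂P/∂u = -3v - 4u + 7 = 0, so (v, u) = (7/23, 35/23).
The Hessian has P_{vv} = -8, P_{uu} = -4, P_{vu} = -3, giving D = 23 > 0 with P_{vv} < 0, so the point is a local maximum.
D = (-8)·(-4) − (-3)^2 = 23.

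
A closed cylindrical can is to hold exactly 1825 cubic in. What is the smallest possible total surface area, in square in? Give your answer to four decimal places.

826.7162

With radius r and height h, πr²h = 1825 so h = 1825/(πr²), and S(r) = 2πr² + 2πrh = 2πr² + 2·1825/r.
S'(r) = 4πr − 2·1825/r² = 0 ⇒ r³ = 1825/(2π), so r ≈ 6.6226 and h = 2r ≈ 13.2452.
S''(r) = 4π + 4·1825/r³ > 0, so this is the minimum; S ≈ 826.7162.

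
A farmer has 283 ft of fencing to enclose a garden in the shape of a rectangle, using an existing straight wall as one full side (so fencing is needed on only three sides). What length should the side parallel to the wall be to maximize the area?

283/2

Let the sides perpendicular to the wall have length x and the parallel side y, so 2x + y = 283 and the area is A = xy = x(283 − 2x).
A'(x) = 283 − 4x = 0 gives x = 283/4, and A''(x) = −4 < 0 confirms a maximum.
Then y = 283 − 2·283/4 = 283/2 and A = 80089/8.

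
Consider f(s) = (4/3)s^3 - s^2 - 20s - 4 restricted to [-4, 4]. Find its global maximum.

f'(s) = 4s^2 - 2s - 20, which vanishes at s = -2 and s = 5/2.
Evaluating at the critical points and endpoints: f(-4) = -76/3; f(-2) = 64/3; f(5/2) = -473/12; f(4) = -44/3.
So the maximum is f(-2) = 64/3.

64/3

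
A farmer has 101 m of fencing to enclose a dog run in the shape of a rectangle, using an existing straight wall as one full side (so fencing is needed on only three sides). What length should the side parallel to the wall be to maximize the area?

101/2

Let the sides perpendicular to the wall have length x and the parallel side y, so 2x + y = 101 and the area is A = xy = x(101 − 2x).
A'(x) = 101 − 4x = 0 gives x = 101/4, and A''(x) = −4 < 0 confirms a maximum.
Then y = 101 − 2·101/4 = 101/2 and A = 10201/8.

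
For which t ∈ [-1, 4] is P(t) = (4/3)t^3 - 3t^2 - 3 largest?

The derivative is 4t^2 - 6t, which vanishes at t = 0 and t = 3/2.
Evaluating at the critical points and endpoints: P(-1) = -22/3,  P(0) = -3,  P(3/2) = -21/4,  P(4) = 103/3.
Hence the absolute maximum is 103/3 at t = 4.

4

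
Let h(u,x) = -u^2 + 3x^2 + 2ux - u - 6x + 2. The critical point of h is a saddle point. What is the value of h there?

∂h/∂u = -2u + 2x - 1 = 0 and ∂h/∂x = 2u + 6x - 6 = 0, so (u, x) = (3/8, 7/8).
The Hessian has h_{uu} = -2, h_{xx} = 6, h_{ux} = 2, giving D = -16 < 0, so the point is a saddle point.
h(3/8, 7/8) = -13/16.

-13/16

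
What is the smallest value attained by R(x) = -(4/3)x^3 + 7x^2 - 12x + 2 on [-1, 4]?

The derivative is -4x^2 + 14x - 12, which vanishes at x = 3/2 and x = 2.
Compare values at every candidate in [-1, 4]: R(-1) = 67/3; R(3/2) = -19/4; R(2) = -14/3; R(4) = -58/3.
So the minimum is R(4) = -58/3.

-58/3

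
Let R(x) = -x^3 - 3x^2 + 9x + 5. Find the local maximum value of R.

10

Critical points: R'(x) = -3x^2 - 6x + 9 vanishes at x = -3, 1.
Second-derivative test with R''(x) = -6x - 6: R''(-3) = 12 > 0 ⇒ local minimum; R''(1) = -12 < 0 ⇒ local maximum.
The local maximum is R(1) = 10.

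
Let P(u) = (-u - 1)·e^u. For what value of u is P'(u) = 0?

P'(u) = (-1)·e^u + (-u - 1)·1·e^u = (-u - 2)·e^u. Since e^u > 0, the only critical point is u = -2.
P''(-2) has the same sign as -1 < 0, so this is a local maximum.
P(-2) = (1)·e^(-2) ≈ 0.1353.

-2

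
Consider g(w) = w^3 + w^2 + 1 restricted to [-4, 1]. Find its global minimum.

Differentiating, g'(w) = 3w^2 + 2w; which vanishes at w = -2/3 and w = 0.
Evaluating at the critical points and endpoints: g(-4) = -47; g(-2/3) = 31/27; g(0) = 1; g(1) = 3.
The minimum over the interval is -47, attained at w = -4.

-47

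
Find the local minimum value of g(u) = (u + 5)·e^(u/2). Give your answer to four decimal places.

-0.0604

g'(u) = 1·e^(u/2) + (u + 5)·(1/2)·e^(u/2) = ((1/2)u + 7/2)·e^(u/2). Since e^(u/2) > 0, the only critical point is u = -7.
g''(-7) has the same sign as 1/2 > 0, so this is a local minimum.
g(-7) = (-2)·e^(-7/2) ≈ -0.0604.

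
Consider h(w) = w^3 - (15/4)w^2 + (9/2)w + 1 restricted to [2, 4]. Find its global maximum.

23

Differentiating, h'(w) = 3w^2 - (15/2)w + 9/2; which has no zeros in [2, 4].
Evaluating at the critical points and endpoints: h(2) = 3; h(4) = 23.
Hence the absolute maximum is 23 at w = 4.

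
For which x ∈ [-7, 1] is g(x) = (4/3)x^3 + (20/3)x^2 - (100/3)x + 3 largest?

The derivative is 4x^2 + (40/3)x - 100/3, whose only zero in [-7, 1] is x = -5.
Compare values at every candidate in [-7, 1]: g(-7) = 317/3,  g(-5) = 509/3,  g(1) = -67/3.
Hence the absolute maximum is 509/3 at x = -5.

-5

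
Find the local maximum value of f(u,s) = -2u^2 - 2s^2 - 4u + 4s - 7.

-3

∂f/∂u = -4u - 4 = 0 and ∂f/∂s = -4s + 4 = 0, so (u, s) = (-1, 1).
The Hessian has f_{uu} = -4, f_{ss} = -4, f_{us} = 0, giving D = 16 > 0 with f_{uu} < 0, so the point is a local maximum.
f(-1, 1) = -3.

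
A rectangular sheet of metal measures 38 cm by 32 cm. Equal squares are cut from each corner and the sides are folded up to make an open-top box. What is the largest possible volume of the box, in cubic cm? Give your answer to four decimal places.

With cut size x, the volume is V(x) = x(38 − 2x)(32 − 2x) for 0 < x < 16.
V'(x) = 12x^2 − 280x + 1216. Setting V'(x) = 0 gives x ≈ 5.7694 (the root in (0, 16)).
V''(x) = 24x − 280 is negative there, so this is the maximum; V ≈ 3123.7142.

3123.7142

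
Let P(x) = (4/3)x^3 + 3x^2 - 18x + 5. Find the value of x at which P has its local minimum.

Critical points: P'(x) = 4x^2 + 6x - 18 vanishes at x = -3, 3/2.
Second-derivative test with P''(x) = 8x + 6: P''(-3) = -18 < 0 ⇒ local maximum; P''(3/2) = 18 > 0 ⇒ local minimum.
So the local minimum value is P(3/2) = -43/4.

3/2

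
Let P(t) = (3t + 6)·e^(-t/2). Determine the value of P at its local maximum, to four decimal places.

6.0000

Differentiating with the product rule gives P'(t) = (-(3/2)t)·e^(-t/2). Since e^(-t/2) > 0, the only critical point is t = 0.
P''(0) has the same sign as -3/2 < 0, so this is a local maximum.
P(0) = (6)·e^(0) ≈ 6.0000.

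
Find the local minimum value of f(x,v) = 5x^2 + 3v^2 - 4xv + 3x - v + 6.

∂f/∂x = 10x - 4v + 3 = 0 and ∂f/∂v = -4x + 6v - 1 = 0, so (x, v) = (-7/22, -1/22).
The Hessian has f_{xx} = 10, f_{vv} = 6, f_{xv} = -4, giving D = 44 > 0 with f_{xx} > 0, so the point is a local minimum.
f(-7/22, -1/22) = 61/11.

61/11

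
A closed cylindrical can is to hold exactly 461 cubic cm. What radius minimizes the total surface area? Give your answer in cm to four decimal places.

4.1864

With radius r and height h, πr²h = 461 so h = 461/(πr²), and S(r) = 2πr² + 2πrh = 2πr² + 2·461/r.
S'(r) = 4πr − 2·461/r² = 0 ⇒ r³ = 461/(2π), so r ≈ 4.1864 and h = 2r ≈ 8.3728.
S''(r) = 4π + 4·461/r³ > 0, so this is the minimum; S ≈ 330.3557.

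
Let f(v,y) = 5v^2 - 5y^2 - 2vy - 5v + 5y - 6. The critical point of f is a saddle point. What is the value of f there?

-337/52

∂f/∂v = 10v - 2y - 5 = 0 and ∂f/∂y = -2v - 10y + 5 = 0, so (v, y) = (15/26, 5/13).
The Hessian has f_{vv} = 10, f_{yy} = -10, f_{vy} = -2, giving D = -104 < 0, so the point is a saddle point.
f(15/26, 5/13) = -337/52.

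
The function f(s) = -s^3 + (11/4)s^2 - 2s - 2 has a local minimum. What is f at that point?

-39/16

Critical points: f'(s) = -3s^2 + (11/2)s - 2 vanishes at s = 1/2, 4/3.
Second-derivative test with f''(s) = -6s + 11/2: f''(1/2) = 5/2 > 0 ⇒ local minimum; f''(4/3) = -5/2 < 0 ⇒ local maximum.
Thus f has its local minimum at s = 1/2, with value -39/16.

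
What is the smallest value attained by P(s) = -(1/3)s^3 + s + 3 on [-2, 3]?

The derivative is -s^2 + 1, which vanishes at s = -1 and s = 1.
Evaluating at the critical points and endpoints: P(-2) = 11/3, P(-1) = 7/3, P(1) = 11/3, P(3) = -3.
Hence the absolute minimum is -3 at s = 3.

-3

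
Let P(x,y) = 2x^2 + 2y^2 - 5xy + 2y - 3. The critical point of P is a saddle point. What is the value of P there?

-19/9

∂P/∂x = 4x - 5y = 0 and ∂P/∂y = -5x + 4y + 2 = 0, so (x, y) = (10/9, 8/9).
The Hessian has P_{xx} = 4, P_{yy} = 4, P_{xy} = -5, giving D = -9 < 0, so the point is a saddle point.
P(10/9, 8/9) = -19/9.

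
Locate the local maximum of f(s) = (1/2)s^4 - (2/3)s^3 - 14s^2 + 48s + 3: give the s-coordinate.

f'(s) = 2s^3 - 2s^2 - 28s + 48. Setting f'(s) = 0 gives s ∈ {-4, 2, 3}.
Second-derivative test with f''(s) = 6s^2 - 4s - 28: f''(-4) = 84 > 0 ⇒ local minimum; f''(2) = -12 < 0 ⇒ local maximum; f''(3) = 14 > 0 ⇒ local minimum.
So the local maximum value is f(2) = 137/3.

2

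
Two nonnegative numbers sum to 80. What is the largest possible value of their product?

With x + y = 80, the product is P(x) = x(80 − x).
P'(x) = 80 − 2x = 0 gives x = 40; P'' = −2 < 0, so this is the maximum.
P = 40·40 = 1600.

1600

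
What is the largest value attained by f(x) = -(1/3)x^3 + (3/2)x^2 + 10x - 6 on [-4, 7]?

239/6

f'(x) = -x^2 + 3x + 10, which vanishes at x = -2 and x = 5.
Evaluating at the critical points and endpoints: f(-4) = -2/3; f(-2) = -52/3; f(5) = 239/6; f(7) = 139/6.
Hence the absolute maximum is 239/6 at x = 5.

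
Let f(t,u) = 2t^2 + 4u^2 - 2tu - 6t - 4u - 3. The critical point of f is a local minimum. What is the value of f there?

-11

∂f/∂t = 4t - 2u - 6 = 0 and ∂f/∂u = -2t + 8u - 4 = 0, so (t, u) = (2, 1).
The Hessian has f_{tt} = 4, f_{uu} = 8, f_{tu} = -2, giving D = 28 > 0 with f_{tt} > 0, so the point is a local minimum.
f(2, 1) = -11.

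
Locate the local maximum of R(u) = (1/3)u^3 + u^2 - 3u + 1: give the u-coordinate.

-3

Critical points: R'(u) = u^2 + 2u - 3 vanishes at u = -3, 1.
Second-derivative test with R''(u) = 2u + 2: R''(-3) = -4 < 0 ⇒ local maximum; R''(1) = 4 > 0 ⇒ local minimum.
The local maximum is R(-3) = 10.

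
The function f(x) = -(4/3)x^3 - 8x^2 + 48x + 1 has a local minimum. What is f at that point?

f'(x) = -4x^2 - 16x + 48 = 0 at x = -6, 2.
f''(x) = -8x - 16. f''(-6) = 32 > 0 ⇒ local minimum; f''(2) = -32 < 0 ⇒ local maximum.
So the local minimum value is f(-6) = -287.

-287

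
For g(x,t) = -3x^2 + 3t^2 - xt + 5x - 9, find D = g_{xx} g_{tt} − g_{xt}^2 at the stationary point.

∂g/∂x = -6x - t + 5 = 0 and ∂g/∂t = -x + 6t = 0, so (x, t) = (30/37, 5/37).
The Hessian has g_{xx} = -6, g_{tt} = 6, g_{xt} = -1, giving D = -37 < 0, so the point is a saddle point.
D = (-6)·(6) − (-1)^2 = -37.

-37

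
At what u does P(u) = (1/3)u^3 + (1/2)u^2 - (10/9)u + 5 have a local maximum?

-5/3

P'(u) = u^2 + u - 10/9 = 0 at u = -5/3, 2/3.
Since P''(u) = 2u + 1, we get P''(-5/3) = -7/3 < 0 ⇒ local maximum; P''(2/3) = 7/3 > 0 ⇒ local minimum.
So the local maximum value is P(-5/3) = 1085/162.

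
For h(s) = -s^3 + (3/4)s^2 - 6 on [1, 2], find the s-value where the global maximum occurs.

1

The derivative is -3s^2 + (3/2)s, which has no zeros in [1, 2].
Compare values at every candidate in [1, 2]: h(1) = -25/4, h(2) = -11.
So the maximum is h(1) = -25/4.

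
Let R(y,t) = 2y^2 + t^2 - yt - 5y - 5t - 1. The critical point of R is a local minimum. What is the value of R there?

∂R/∂y = 4y - t - 5 = 0 and ∂R/∂t = -y + 2t - 5 = 0, so (y, t) = (15/7, 25/7).
The Hessian has R_{yy} = 4, R_{tt} = 2, R_{yt} = -1, giving D = 7 > 0 with R_{yy} > 0, so the point is a local minimum.
R(15/7, 25/7) = -107/7.

-107/7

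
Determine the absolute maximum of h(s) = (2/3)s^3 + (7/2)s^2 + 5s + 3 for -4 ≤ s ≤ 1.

h'(s) = 2s^2 + 7s + 5, which vanishes at s = -5/2 and s = -1.
Candidates: h(-4) = -11/3, h(-5/2) = 47/24, h(-1) = 5/6, h(1) = 73/6.
So the maximum is h(1) = 73/6.

73/6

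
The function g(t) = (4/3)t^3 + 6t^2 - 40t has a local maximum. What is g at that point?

550/3

Critical points: g'(t) = 4t^2 + 12t - 40 vanishes at t = -5, 2.
g''(t) = 8t + 12. g''(-5) = -28 < 0 ⇒ local maximum; g''(2) = 28 > 0 ⇒ local minimum.
So the local maximum value is g(-5) = 550/3.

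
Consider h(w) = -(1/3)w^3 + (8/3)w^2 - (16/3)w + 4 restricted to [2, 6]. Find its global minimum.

h'(w) = -w^2 + (16/3)w - 16/3, whose only zero in [2, 6] is w = 4.
Candidates: h(2) = 4/3,  h(4) = 4,  h(6) = -4.
So the minimum is h(6) = -4.

-4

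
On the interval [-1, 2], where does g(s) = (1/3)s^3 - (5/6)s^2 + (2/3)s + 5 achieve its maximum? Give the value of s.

2

The derivative is s^2 - (5/3)s + 2/3, which vanishes at s = 2/3 and s = 1.
Evaluating at the critical points and endpoints: g(-1) = 19/6; g(2/3) = 419/81; g(1) = 31/6; g(2) = 17/3.
Hence the absolute maximum is 17/3 at s = 2.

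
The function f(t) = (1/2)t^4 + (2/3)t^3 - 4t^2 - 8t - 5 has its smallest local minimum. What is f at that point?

-71/3

Critical points: f'(t) = 2t^3 + 2t^2 - 8t - 8 vanishes at t = -2, -1, 2.
Second-derivative test with f''(t) = 6t^2 + 4t - 8: f''(-2) = 8 > 0 ⇒ local minimum; f''(-1) = -6 < 0 ⇒ local maximum; f''(2) = 24 > 0 ⇒ local minimum.
So the smallest local minimum value is f(2) = -71/3.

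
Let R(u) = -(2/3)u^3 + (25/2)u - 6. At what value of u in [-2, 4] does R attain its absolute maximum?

5/2

Differentiating, R'(u) = -2u^2 + 25/2; whose only zero in [-2, 4] is u = 5/2.
Compare values at every candidate in [-2, 4]: R(-2) = -77/3, R(5/2) = 89/6, R(4) = 4/3.
So the maximum is R(5/2) = 89/6.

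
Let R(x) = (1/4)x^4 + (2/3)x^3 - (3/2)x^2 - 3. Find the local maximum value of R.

-3

R'(x) = x^3 + 2x^2 - 3x = 0 at x = -3, 0, 1.
R''(x) = 3x^2 + 4x - 3. R''(-3) = 12 > 0 ⇒ local minimum; R''(0) = -3 < 0 ⇒ local maximum; R''(1) = 4 > 0 ⇒ local minimum.
Thus R has its local maximum at x = 0, with value -3.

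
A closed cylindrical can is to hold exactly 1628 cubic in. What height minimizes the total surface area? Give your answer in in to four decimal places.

With radius r and height h, πr²h = 1628 so h = 1628/(πr²), and S(r) = 2πr² + 2πrh = 2πr² + 2·1628/r.
S'(r) = 4πr − 2·1628/r² = 0 ⇒ r³ = 1628/(2π), so r ≈ 6.3752 and h = 2r ≈ 12.7503.
S''(r) = 4π + 4·1628/r³ > 0, so this is the minimum; S ≈ 766.0977.

12.7503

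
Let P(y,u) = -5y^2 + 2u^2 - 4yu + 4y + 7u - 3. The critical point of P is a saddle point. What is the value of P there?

-269/56

∂P/∂y = -10y - 4u + 4 = 0 and ∂P/∂u = -4y + 4u + 7 = 0, so (y, u) = (11/14, -27/28).
The Hessian has P_{yy} = -10, P_{uu} = 4, P_{yu} = -4, giving D = -56 < 0, so the point is a saddle point.
P(11/14, -27/28) = -269/56.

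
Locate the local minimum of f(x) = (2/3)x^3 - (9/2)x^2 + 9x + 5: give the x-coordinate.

3

f'(x) = 2x^2 - 9x + 9. Setting f'(x) = 0 gives x ∈ {3/2, 3}.
Since f''(x) = 4x - 9, we get f''(3/2) = -3 < 0 ⇒ local maximum; f''(3) = 3 > 0 ⇒ local minimum.
The local minimum is f(3) = 19/2.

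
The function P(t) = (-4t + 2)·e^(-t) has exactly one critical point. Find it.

By the product rule, P'(t) = (4t - 6)·e^(-t). Since e^(-t) > 0, the only critical point is t = 3/2.
P''(3/2) has the same sign as 4 > 0, so this is a local minimum.
P(3/2) = (-4)·e^(-3/2) ≈ -0.8925.

3/2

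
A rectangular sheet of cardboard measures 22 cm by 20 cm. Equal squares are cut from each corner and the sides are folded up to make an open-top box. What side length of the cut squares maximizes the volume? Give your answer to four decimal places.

3.4881

With cut size x, the volume is V(x) = x(22 − 2x)(20 − 2x) for 0 < x < 10.
V'(x) = 12x^2 − 168x + 440. Setting V'(x) = 0 gives x ≈ 3.4881 (the root in (0, 10)).
V''(x) = 24x − 168 is negative there, so this is the maximum; V ≈ 682.5059.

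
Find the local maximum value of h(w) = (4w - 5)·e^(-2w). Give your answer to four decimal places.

h'(w) = 4·e^(-2w) + (4w - 5)·(-2)·e^(-2w) = (-8w + 14)·e^(-2w). Since e^(-2w) > 0, the only critical point is w = 7/4.
h''(7/4) has the same sign as -8 < 0, so this is a local maximum.
h(7/4) = (2)·e^(-7/2) ≈ 0.0604.

0.0604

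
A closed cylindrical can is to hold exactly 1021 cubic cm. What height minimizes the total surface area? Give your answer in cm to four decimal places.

10.9139

With radius r and height h, πr²h = 1021 so h = 1021/(πr²), and S(r) = 2πr² + 2πrh = 2πr² + 2·1021/r.
S'(r) = 4πr − 2·1021/r² = 0 ⇒ r³ = 1021/(2π), so r ≈ 5.4569 and h = 2r ≈ 10.9139.
S''(r) = 4π + 4·1021/r³ > 0, so this is the minimum; S ≈ 561.3043.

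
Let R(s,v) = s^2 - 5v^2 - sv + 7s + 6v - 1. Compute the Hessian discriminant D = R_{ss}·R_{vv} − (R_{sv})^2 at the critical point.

∂R/∂s = 2s - v + 7 = 0 and ∂R/∂v = -s - 10v + 6 = 0, so (s, v) = (-64/21, 19/21).
The Hessian has R_{ss} = 2, R_{vv} = -10, R_{sv} = -1, giving D = -21 < 0, so the point is a saddle point.
D = (2)·(-10) − (-1)^2 = -21.

-21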